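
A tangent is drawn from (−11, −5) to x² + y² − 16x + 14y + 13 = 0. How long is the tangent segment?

With centre O = (8, −7), |OP|² = 365 and r² = 100.
The tangent meets the radius at right angles, so tangent² = |PO|² − r² = 365 − 100 = 265.

√265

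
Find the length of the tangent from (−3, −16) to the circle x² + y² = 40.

The centre is (0, 0) and r = 2√10. The square of the distance from P to the centre is 9 + 256 = 265.
The tangent meets the radius at right angles, so tangent² = |PO|² − r² = 265 − 40 = 225.

15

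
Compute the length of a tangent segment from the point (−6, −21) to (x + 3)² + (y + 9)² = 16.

√137

The centre is (−3, −9) and r = 4. The square of the distance from P to the centre is 9 + 144 = 153.
The tangent meets the radius at right angles, so tangent² = |PO|² − r² = 153 − 16 = 137.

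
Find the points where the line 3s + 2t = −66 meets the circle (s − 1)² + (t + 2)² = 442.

Express t = (−66 − 3s)/2 and substitute into the circle:
13s² + 364s + 2080 = 0  ⟹  s² + 28s + 160 = 0
s = −8 or s = −20, giving (−8, −21) and (−20, −3).

(−20, −3) and (−8, −21)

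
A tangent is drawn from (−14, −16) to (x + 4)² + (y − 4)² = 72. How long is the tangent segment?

The centre is (−4, 4) and r = 6√2. The square of the distance from P to the centre is 100 + 400 = 500.
Power of the point: PT² = |PO|² − r² = 428, so PT = 2√107.

2√107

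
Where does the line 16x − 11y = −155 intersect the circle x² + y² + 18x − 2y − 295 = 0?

Express y = (155 + 16x)/11 and substitute into the circle:
377x² + 6786x − 15080 = 0  ⟹  x² + 18x − 40 = 0
x = 2 or x = −20, giving (2, 17) and (−20, −15).

(−20, −15) and (2, 17)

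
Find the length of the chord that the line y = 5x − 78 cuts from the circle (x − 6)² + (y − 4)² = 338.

The distance from (6, 4) to the line is 52/√26, and r² = 338.
Chord = 2√(r² − d²) = 2·√(234) = 6√26.

6√26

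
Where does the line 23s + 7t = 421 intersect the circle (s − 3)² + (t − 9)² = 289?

(11, 24) and (18, 1)

From the line, t = (421 − 23s)/7. Substituting:
578s² − 16762s + 114444 = 0  ⟹  s² − 29s + 198 = 0
s = 18 or s = 11, giving (18, 1) and (11, 24).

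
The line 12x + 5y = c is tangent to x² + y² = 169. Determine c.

The line touches the circle iff its distance from (0, 0) is 13:
|12·0 + 5·0 − c| / √169 = 13
|c| = 13·13, so c = 169 or c = −169.

c = −169 or c = 169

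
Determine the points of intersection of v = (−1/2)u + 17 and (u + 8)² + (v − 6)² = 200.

(−6, 20) and (2, 16)

Substitute v = (34 − u)/2:
5u² + 20u − 60 = 0  ⟹  u² + 4u − 12 = 0
u = 2 or u = −6, giving (2, 16) and (−6, 20).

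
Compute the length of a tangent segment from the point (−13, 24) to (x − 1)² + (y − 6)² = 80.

The centre is (1, 6) and r = 4√5. The square of the distance from P to the centre is 196 + 324 = 520.
The tangent meets the radius at right angles, so tangent² = |PO|² − r² = 520 − 80 = 440.

2√110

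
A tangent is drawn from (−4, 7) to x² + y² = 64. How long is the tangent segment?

1

The centre is (0, 0) and r = 8. The square of the distance from P to the centre is 16 + 49 = 65.
By the tangent–radius right angle, tangent length = √(|PO|² − r²) = √1 = 1.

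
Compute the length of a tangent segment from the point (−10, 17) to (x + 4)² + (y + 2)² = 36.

19

Centre (−4, −2), r² = 36. |PO|² = (−6)² + (19)² = 397.
Power of the point: PT² = |PO|² − r² = 361, so PT = 19.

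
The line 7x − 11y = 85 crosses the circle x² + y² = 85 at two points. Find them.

(−2, −9) and (9, −2)

Express y = (−85 + 7x)/11 and substitute into the circle:
170x² − 1190x − 3060 = 0  ⟹  x² − 7x − 18 = 0
x = 9 or x = −2, giving (9, −2) and (−2, −9).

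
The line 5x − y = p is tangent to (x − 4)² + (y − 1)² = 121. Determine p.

Tangency holds when the distance from the centre (4, 1) to the line equals the radius 11:
|5·4 − 1·1 − p| / √26 = 11
|p − (19)| = 11√26.

p = 19 ± 11√26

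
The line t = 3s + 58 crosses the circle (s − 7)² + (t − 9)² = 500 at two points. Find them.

Substitute t = 3s + 58:
10s² + 280s + 1950 = 0  ⟹  s² + 28s + 195 = 0
s = −13 or s = −15, giving (−13, 19) and (−15, 13).

(−15, 13) and (−13, 19)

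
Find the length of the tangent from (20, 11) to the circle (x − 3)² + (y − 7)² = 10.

√295

The centre is (3, 7) and r = √10. The square of the distance from P to the centre is 289 + 16 = 305.
By the tangent–radius right angle, tangent length = √(|PO|² − r²) = √295.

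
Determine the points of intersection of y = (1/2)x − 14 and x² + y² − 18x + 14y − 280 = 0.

Substitute y = (−28 + x)/2:
5x² − 100x − 1120 = 0  ⟹  x² − 20x − 224 = 0
x = 28 or x = −8, giving (28, 0) and (−8, −18).

(−8, −18) and (28, 0)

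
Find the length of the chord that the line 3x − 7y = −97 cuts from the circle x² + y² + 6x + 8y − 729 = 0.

Substitute y = (97 + 3x)/7:
58x² + 1044x − 20880 = 0  ⟹  x² + 18x − 360 = 0
x = 12 or x = −30, giving (12, 19) and (−30, 1).
|(12, 19) − (−30, 1)| = √((42)² + (18)²) = 6√58.

6√58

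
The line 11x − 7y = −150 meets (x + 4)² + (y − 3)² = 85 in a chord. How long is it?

√170

Express y = (150 + 11x)/7 and substitute into the circle:
170x² + 3230x + 13260 = 0  ⟹  x² + 19x + 78 = 0
x = −6 or x = −13, giving (−6, 12) and (−13, 1).
|(−6, 12) − (−13, 1)| = √((7)² + (11)²) = √170.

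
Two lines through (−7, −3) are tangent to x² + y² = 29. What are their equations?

2x + 5y = −29 and 5x − 2y = −29

Let a tangent through (−7, −3) have slope m. Its distance from (0, 0) must equal √29:
(7m − (3))² = 29(m² + 1)
10m² − 21m − 10 = 0, so m = −2/5 or m = 5/2.
With m = −2/5: 2x + 5y = −29. With m = 5/2: 5x − 2y = −29.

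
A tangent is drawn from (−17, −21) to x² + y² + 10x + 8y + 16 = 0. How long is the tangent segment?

With centre O = (−5, −4), |OP|² = 433 and r² = 25.
Power of the point: PT² = |PO|² − r² = 408, so PT = 2√102.

2√102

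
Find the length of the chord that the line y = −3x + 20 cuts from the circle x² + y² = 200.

Express y = −3x + 20 and substitute into the circle:
10x² − 120x + 200 = 0  ⟹  x² − 12x + 20 = 0
x = 10 or x = 2, giving (10, −10) and (2, 14).
|(10, −10) − (2, 14)| = √((8)² + (−24)²) = 8√10.

8√10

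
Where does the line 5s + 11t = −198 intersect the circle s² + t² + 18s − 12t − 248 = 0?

Express t = (−198 − 5s)/11 and substitute into the circle:
146s² + 4818s + 35332 = 0  ⟹  s² + 33s + 242 = 0
s = −11 or s = −22, giving (−11, −13) and (−22, −8).

(−22, −8) and (−11, −13)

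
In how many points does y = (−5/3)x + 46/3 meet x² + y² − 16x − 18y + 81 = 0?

Substituting the line into the circle gives 34x² − 334x + 361 = 0.
Discriminant = (−334)² − 4·34·(361) = 62460 > 0.
Two real roots: the line is a secant.

2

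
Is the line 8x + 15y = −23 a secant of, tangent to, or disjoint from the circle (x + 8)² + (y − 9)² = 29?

Centre (−8, 9), r² = 29. Distance² from centre to line = (94)²/289 = 8836/289.
Since d² > r², the line lies outside the circle.

disjoint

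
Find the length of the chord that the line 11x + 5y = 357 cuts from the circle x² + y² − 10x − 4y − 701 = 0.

Express y = (357 − 11x)/5 and substitute into the circle:
146x² − 7884x + 102784 = 0  ⟹  x² − 54x + 704 = 0
x = 32 or x = 22, giving (32, 1) and (22, 23).
Chord length = distance between (32, 1) and (22, 23) = √584 = 2√146.

2√146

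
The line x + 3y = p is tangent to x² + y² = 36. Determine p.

p = ±6√10

Tangency holds when the distance from the centre (0, 0) to the line equals the radius 6:
|1·0 + 3·0 − p| / √10 = 6
|p| = 6√10.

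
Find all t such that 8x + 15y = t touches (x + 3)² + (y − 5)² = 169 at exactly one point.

The line touches the circle iff its distance from (−3, 5) is 13:
|8·(−3) + 15·5 − t| / √289 = 13
|t − (51)| = 13·17, so t = 272 or t = −170.

t = −170 or t = 272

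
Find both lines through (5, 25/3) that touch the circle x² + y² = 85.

2x + 9y = 85 and 7x + 6y = 85

Let a tangent through (5, 25/3) have slope m. Its distance from (0, 0) must equal √85:
(−5m − (−25/3))² = 85(m² + 1)
54m² + 75m + 14 = 0, so m = −2/9 or m = −7/6.
With m = −2/9: 2x + 9y = 85. With m = −7/6: 7x + 6y = 85.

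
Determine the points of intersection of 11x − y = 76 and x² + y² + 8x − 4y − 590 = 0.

Express y = 11x − 76 and substitute into the circle:
122x² − 1708x + 5490 = 0  ⟹  x² − 14x + 45 = 0
x = 9 or x = 5, giving (9, 23) and (5, −21).

(5, −21) and (9, 23)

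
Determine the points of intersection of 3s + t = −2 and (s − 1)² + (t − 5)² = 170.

(−6, 16) and (2, −8)

Substitute t = −3s − 2:
10s² + 40s − 120 = 0  ⟹  s² + 4s − 12 = 0
s = 2 or s = −6, giving (2, −8) and (−6, 16).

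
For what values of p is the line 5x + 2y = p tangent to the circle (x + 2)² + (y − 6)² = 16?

p = 2 ± 4√29

Tangency holds when the distance from the centre (−2, 6) to the line equals the radius 4:
|5·(−2) + 2·6 − p| / √29 = 4
|p − (2)| = 4√29.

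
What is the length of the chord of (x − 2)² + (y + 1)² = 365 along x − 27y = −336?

√730

Centre (2, −1), r² = 365. Perpendicular distance d from centre to line = |365| / √730 = 365/√730.
Chord = 2√(r² − d²) = 2·√(365/2) = √730.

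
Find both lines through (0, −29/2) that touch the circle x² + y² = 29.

Write the tangent as mx − y + (−29/2 − m·(0)) = 0 and set its distance from the centre to √29:
[m·(0) − (29/2)]² = 29(m² + 1)
4m² − 25 = 0, so m = −5/2 or m = 5/2.
With m = −5/2: 5x + 2y = −29. With m = 5/2: 5x − 2y = 29.

5x + 2y = −29 and 5x − 2y = 29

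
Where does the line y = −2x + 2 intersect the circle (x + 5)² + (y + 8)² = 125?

From the line, y = −2x + 2. Substituting:
5x² − 30x = 0  ⟹  x² − 6x = 0
x = 6 or x = 0, giving (6, −10) and (0, 2).

(0, 2) and (6, −10)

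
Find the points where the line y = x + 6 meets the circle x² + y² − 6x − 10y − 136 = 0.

(−8, −2) and (10, 16)

Express y = x + 6 and substitute into the circle:
2x² − 4x − 160 = 0  ⟹  x² − 2x − 80 = 0
x = 10 or x = −8, giving (10, 16) and (−8, −2).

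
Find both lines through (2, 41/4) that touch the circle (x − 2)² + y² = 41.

5x + 4y = 51 and 5x − 4y = −31

Write the tangent as mx − y + (41/4 − m·(2)) = 0 and set its distance from the centre to √41:
[m·(0) − (−41/4)]² = 41(m² + 1)
16m² − 25 = 0, so m = −5/4 or m = 5/4.
Through (2, 41/4) these give 5x + 4y = 51 and 5x − 4y = −31.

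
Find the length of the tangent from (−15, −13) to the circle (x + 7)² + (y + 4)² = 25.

The centre is (−7, −4) and r = 5. The square of the distance from P to the centre is 64 + 81 = 145.
By the tangent–radius right angle, tangent length = √(|PO|² − r²) = √120 = 2√30.

2√30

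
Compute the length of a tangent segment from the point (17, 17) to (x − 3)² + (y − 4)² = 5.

6√10

With centre O = (3, 4), |OP|² = 365 and r² = 5.
The tangent meets the radius at right angles, so tangent² = |PO|² − r² = 365 − 5 = 360.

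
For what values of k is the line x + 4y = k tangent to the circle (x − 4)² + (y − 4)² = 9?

The line touches the circle iff its distance from (4, 4) is 3:
|1·4 + 4·4 − k| / √17 = 3
|k − (20)| = 3√17.

k = 20 ± 3√17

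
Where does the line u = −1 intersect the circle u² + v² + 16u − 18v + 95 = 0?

(−1, 8) and (−1, 10)

The line gives u = −1. Substituting into the circle:
v² − 18v + 80 = 0
v = 10 or v = 8, giving (−1, 10) and (−1, 8).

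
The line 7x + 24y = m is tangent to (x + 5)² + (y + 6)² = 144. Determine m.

m = −479 or m = 121

Tangency holds when the distance from the centre (−5, −6) to the line equals the radius 12:
|7·(−5) + 24·(−6) − m| / √625 = 12
|m − (−179)| = 12·25, so m = 121 or m = −479.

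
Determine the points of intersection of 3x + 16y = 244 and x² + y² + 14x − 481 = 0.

(−20, 19) and (12, 13)

Express y = (244 − 3x)/16 and substitute into the circle:
265x² + 2120x − 63600 = 0  ⟹  x² + 8x − 240 = 0
x = 12 or x = −20, giving (12, 13) and (−20, 19).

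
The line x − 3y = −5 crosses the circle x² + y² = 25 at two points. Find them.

(−5, 0) and (4, 3)

Substitute y = (5 + x)/3:
10x² + 10x − 200 = 0  ⟹  x² + x − 20 = 0
x = 4 or x = −5, giving (4, 3) and (−5, 0).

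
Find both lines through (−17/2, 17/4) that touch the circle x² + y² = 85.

Write the tangent as mx − y + (17/4 − m·(−17/2)) = 0 and set its distance from the centre to √85:
[m·(17/2) − (−17/4)]² = 85(m² + 1)
12m² − 68m + 63 = 0, so m = 7/6 or m = 9/2.
Through (−17/2, 17/4) these give 7x − 6y = −85 and 9x − 2y = −85.

7x − 6y = −85 and 9x − 2y = −85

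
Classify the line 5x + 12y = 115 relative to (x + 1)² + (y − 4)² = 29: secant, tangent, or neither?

neither

Centre (−1, 4), r² = 29. Distance² from centre to line = (−72)²/169 = 5184/169.
Since d² > r², the line lies outside the circle.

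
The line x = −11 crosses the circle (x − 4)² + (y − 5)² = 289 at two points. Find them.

(−11, −3) and (−11, 13)

The line gives x = −11. Substituting into the circle:
y² − 10y − 39 = 0
y = 13 or y = −3, giving (−11, 13) and (−11, −3).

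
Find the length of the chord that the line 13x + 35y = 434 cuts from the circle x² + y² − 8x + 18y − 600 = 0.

Centre (4, −9), r² = 697. Perpendicular distance d from centre to line = |−697| / √1394 = 697/√1394.
Chord = 2√(r² − d²) = 2·√(697/2) = √1394.

√1394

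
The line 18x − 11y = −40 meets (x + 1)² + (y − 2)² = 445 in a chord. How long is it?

Substitute y = (40 + 18x)/11:
445x² + 890x − 53400 = 0  ⟹  x² + 2x − 120 = 0
x = 10 or x = −12, giving (10, 20) and (−12, −16).
Chord length = distance between (10, 20) and (−12, −16) = √1780 = 2√445.

2√445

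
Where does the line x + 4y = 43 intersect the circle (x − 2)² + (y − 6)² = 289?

(−13, 14) and (19, 6)

Substitute y = (43 − x)/4:
17x² − 102x − 4199 = 0  ⟹  x² − 6x − 247 = 0
x = 19 or x = −13, giving (19, 6) and (−13, 14).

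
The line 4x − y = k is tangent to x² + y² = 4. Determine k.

Tangency holds when the distance from the centre (0, 0) to the line equals the radius 2:
|4·0 − 1·0 − k| / √17 = 2
|k| = 2√17.

k = ±2√17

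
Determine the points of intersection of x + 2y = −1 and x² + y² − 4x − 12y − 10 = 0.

(−3, 1) and (1, −1)

Substitute y = (−1 − x)/2:
5x² + 10x − 15 = 0  ⟹  x² + 2x − 3 = 0
x = 1 or x = −3, giving (1, −1) and (−3, 1).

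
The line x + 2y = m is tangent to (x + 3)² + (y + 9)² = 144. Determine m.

Tangency holds when the distance from the centre (−3, −9) to the line equals the radius 12:
|1·(−3) + 2·(−9) − m| / √5 = 12
|m − (−21)| = 12√5.

m = −21 ± 12√5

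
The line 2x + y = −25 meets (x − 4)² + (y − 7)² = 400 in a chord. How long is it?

8√5

From the line, y = −2x − 25. Substituting:
5x² + 120x + 640 = 0  ⟹  x² + 24x + 128 = 0
x = −8 or x = −16, giving (−8, −9) and (−16, 7).
|(−8, −9) − (−16, 7)| = √((8)² + (−16)²) = 8√5.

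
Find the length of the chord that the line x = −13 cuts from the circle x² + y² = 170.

2

Centre (0, 0), r² = 170. Perpendicular distance d from centre to line = |13| / √1 = 13.
Chord = 2√(r² − d²) = 2·√(1) = 2.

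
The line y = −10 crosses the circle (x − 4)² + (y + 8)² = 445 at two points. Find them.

(−17, −10) and (25, −10)

Substitute y = −10:
x² − 8x − 425 = 0
x = 25 or x = −17, giving (25, −10) and (−17, −10).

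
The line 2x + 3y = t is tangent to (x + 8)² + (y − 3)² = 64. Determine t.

For a tangent, require d(centre, line) = r = 8.
|2·(−8) + 3·3 − t| / √13 = 8
|t − (−7)| = 8√13.

t = −7 ± 8√13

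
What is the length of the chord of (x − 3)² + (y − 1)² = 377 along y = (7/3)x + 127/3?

√58

The distance from (3, 1) to the line is 145/√58, and r² = 377.
Chord = 2√(r² − d²) = 2·√(29/2) = √58.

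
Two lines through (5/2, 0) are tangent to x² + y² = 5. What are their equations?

Write the tangent as mx − y + (0 − m·(5/2)) = 0 and set its distance from the centre to √5:
[m·(−5/2) − (0)]² = 5(m² + 1)
m² − 4 = 0, so m = 2 or m = −2.
Through (5/2, 0) these give 2x − y = 5 and 2x + y = 5.

2x − y = 5 and 2x + y = 5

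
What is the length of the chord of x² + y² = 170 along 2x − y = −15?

10√5

Centre (0, 0), r² = 170. Perpendicular distance d from centre to line = |15| / √5 = 15/√5.
Half the chord is √(r² − d²) = √(125), so the full chord is 10√5.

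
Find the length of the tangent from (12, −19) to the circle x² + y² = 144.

19

With centre O = (0, 0), |OP|² = 505 and r² = 144.
By the tangent–radius right angle, tangent length = √(|PO|² − r²) = √361 = 19.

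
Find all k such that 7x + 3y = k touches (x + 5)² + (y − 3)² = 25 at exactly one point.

k = −26 ± 5√58

For a tangent, require d(centre, line) = r = 5.
|7·(−5) + 3·3 − k| / √58 = 5
|k − (−26)| = 5√58.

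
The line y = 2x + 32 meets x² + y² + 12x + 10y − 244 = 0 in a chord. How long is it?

12√5

Centre (−6, −5), r² = 305. Perpendicular distance d from centre to line = |25| / √5 = 25/√5.
Half the chord is √(r² − d²) = √(180), so the full chord is 12√5.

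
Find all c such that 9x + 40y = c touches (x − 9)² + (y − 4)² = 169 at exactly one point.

For a tangent, require d(centre, line) = r = 13.
|9·9 + 40·4 − c| / √1681 = 13
|c − (241)| = 13·41, so c = 774 or c = −292.

c = −292 or c = 774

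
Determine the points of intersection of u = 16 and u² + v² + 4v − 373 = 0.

(16, −13) and (16, 9)

The line gives u = 16. Substituting into the circle:
v² + 4v − 117 = 0
v = 9 or v = −13, giving (16, 9) and (16, −13).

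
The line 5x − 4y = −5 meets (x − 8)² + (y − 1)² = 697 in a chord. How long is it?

8√41

The distance from (8, 1) to the line is 41/√41, and r² = 697.
Half the chord is √(r² − d²) = √(656), so the full chord is 8√41.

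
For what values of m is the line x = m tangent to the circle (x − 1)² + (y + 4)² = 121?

m = −10 or m = 12

The line touches the circle iff its distance from (1, −4) is 11:
|1·1 + 0·(−4) − m| / √1 = 11
|m − (1)| = 11, so m = 12 or m = −10.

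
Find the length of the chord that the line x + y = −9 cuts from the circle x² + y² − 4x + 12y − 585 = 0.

Substitute y = −x − 9:
2x² + 2x − 612 = 0  ⟹  x² + x − 306 = 0
x = 17 or x = −18, giving (17, −26) and (−18, 9).
Chord length = distance between (17, −26) and (−18, 9) = √2450 = 35√2.

35√2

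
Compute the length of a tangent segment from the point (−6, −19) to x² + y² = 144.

√253

The centre is (0, 0) and r = 12. The square of the distance from P to the centre is 36 + 361 = 397.
By the tangent–radius right angle, tangent length = √(|PO|² − r²) = √253.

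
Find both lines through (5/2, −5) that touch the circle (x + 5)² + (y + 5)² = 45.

2x + y = 0 and 2x − y = 10

Let a tangent through (5/2, −5) have slope m. Its distance from (−5, −5) must equal 3√5:
(−15/2m − (0))² = 45(m² + 1)
m² − 4 = 0, so m = −2 or m = 2.
With m = −2: 2x + y = 0. With m = 2: 2x − y = 10.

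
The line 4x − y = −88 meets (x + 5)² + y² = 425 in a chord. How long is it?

Centre (−5, 0), r² = 425. Perpendicular distance d from centre to line = |68| / √17 = 68/√17.
Half the chord is √(r² − d²) = √(153), so the full chord is 6√17.

6√17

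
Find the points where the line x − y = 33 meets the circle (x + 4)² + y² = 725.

(10, −23) and (19, −14)

Express y = x − 33 and substitute into the circle:
2x² − 58x + 380 = 0  ⟹  x² − 29x + 190 = 0
x = 19 or x = 10, giving (19, −14) and (10, −23).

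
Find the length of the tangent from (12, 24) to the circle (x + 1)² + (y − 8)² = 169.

16

With centre O = (−1, 8), |OP|² = 425 and r² = 169.
By the tangent–radius right angle, tangent length = √(|PO|² − r²) = √256 = 16.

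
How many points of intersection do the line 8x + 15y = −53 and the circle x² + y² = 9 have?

Substituting the line into the circle gives 289x² + 848x + 784 = 0.
Discriminant = (848)² − 4·289·(784) = −187200 < 0.
No real roots: the line does not meet the circle.

0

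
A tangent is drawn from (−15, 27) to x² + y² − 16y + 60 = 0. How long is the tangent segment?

With centre O = (0, 8), |OP|² = 586 and r² = 4.
Power of the point: PT² = |PO|² − r² = 582, so PT = √582.

√582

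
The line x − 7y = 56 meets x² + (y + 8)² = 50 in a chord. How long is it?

10√2

Centre (0, −8), r² = 50. Perpendicular distance d from centre to line = |0| / √50 = 0/√50.
Chord = 2√(r² − d²) = 2·√(50) = 10√2.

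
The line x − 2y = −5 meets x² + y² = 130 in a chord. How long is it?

10√5

From the line, y = (5 + x)/2. Substituting:
5x² + 10x − 495 = 0  ⟹  x² + 2x − 99 = 0
x = 9 or x = −11, giving (9, 7) and (−11, −3).
Chord length = distance between (9, 7) and (−11, −3) = √500 = 10√5.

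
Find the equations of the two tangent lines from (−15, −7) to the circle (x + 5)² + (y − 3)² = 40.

3x − y = −38 and x − 3y = 6

A line y − (−7) = m(x − (−15)) is tangent when its distance from (−5, 3) is 2√10:
[m·(10) − (10)]² = 40(m² + 1)
3m² − 10m + 3 = 0, so m = 3 or m = 1/3.
Through (−15, −7) these give 3x − y = −38 and x − 3y = 6.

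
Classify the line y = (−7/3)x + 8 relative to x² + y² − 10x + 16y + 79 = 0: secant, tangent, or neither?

secant

Substituting the line into the circle gives 58x² − 762x + 2439 = 0.
Δ = 580644 − 565848 = 14796.
Two real roots: the line is a secant.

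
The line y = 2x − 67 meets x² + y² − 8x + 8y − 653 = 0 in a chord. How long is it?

8√5

Centre (4, −4), r² = 685. Perpendicular distance d from centre to line = |−55| / √5 = 55/√5.
Half the chord is √(r² − d²) = √(80), so the full chord is 8√5.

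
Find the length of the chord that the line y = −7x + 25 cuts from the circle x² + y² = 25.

The distance from (0, 0) to the line is 25/√50, and r² = 25.
Chord = 2√(r² − d²) = 2·√(25/2) = 5√2.

5√2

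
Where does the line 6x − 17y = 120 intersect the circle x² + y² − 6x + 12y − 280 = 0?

Substitute y = (−120 + 6x)/17:
325x² − 1950x − 91000 = 0  ⟹  x² − 6x − 280 = 0
x = 20 or x = −14, giving (20, 0) and (−14, −12).

(−14, −12) and (20, 0)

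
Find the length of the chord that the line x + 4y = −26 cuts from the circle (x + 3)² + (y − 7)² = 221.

Express y = (−26 − x)/4 and substitute into the circle:
17x² + 204x − 476 = 0  ⟹  x² + 12x − 28 = 0
x = 2 or x = −14, giving (2, −7) and (−14, −3).
Chord length = distance between (2, −7) and (−14, −3) = √272 = 4√17.

4√17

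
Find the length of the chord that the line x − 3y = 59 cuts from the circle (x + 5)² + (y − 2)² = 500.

2√10

Substitute y = (−59 + x)/3:
10x² − 40x − 50 = 0  ⟹  x² − 4x − 5 = 0
x = 5 or x = −1, giving (5, −18) and (−1, −20).
|(5, −18) − (−1, −20)| = √((6)² + (2)²) = 2√10.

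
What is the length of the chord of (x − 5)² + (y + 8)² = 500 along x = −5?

40

The distance from (5, −8) to the line is 10, and r² = 500.
Half the chord is √(r² − d²) = √(400), so the full chord is 40.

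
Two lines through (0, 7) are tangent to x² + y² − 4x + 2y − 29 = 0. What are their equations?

A line y − (7) = m(x − (0)) is tangent when its distance from (2, −1) is √34:
[m·(2) − (−8)]² = 34(m² + 1)
15m² − 16m − 15 = 0, so m = 5/3 or m = −3/5.
With m = 5/3: 5x − 3y = −21. With m = −3/5: 3x + 5y = 35.

5x − 3y = −21 and 3x + 5y = 35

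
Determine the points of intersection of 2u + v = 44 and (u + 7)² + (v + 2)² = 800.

Express v = −2u + 44 and substitute into the circle:
5u² − 170u + 1365 = 0  ⟹  u² − 34u + 273 = 0
u = 21 or u = 13, giving (21, 2) and (13, 18).

(13, 18) and (21, 2)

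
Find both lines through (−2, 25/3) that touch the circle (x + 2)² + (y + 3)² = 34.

5x + 3y = 15 and 5x − 3y = −35

A line y − (25/3) = m(x − (−2)) is tangent when its distance from (−2, −3) is √34:
[m·(0) − (−34/3)]² = 34(m² + 1)
9m² − 25 = 0, so m = −5/3 or m = 5/3.
With m = −5/3: 5x + 3y = 15. With m = 5/3: 5x − 3y = −35.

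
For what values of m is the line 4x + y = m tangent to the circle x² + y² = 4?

m = ±2√17

The line touches the circle iff its distance from (0, 0) is 2:
|4·0 + 1·0 − m| / √17 = 2
|m| = 2√17.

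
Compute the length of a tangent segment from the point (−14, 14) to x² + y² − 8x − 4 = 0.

With centre O = (4, 0), |OP|² = 520 and r² = 20.
By the tangent–radius right angle, tangent length = √(|PO|² − r²) = √500 = 10√5.

10√5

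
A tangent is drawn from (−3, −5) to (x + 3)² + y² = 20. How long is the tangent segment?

The centre is (−3, 0) and r = 2√5. The square of the distance from P to the centre is 0 + 25 = 25.
The tangent meets the radius at right angles, so tangent² = |PO|² − r² = 25 − 20 = 5.

√5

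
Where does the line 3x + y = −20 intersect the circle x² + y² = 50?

Express y = −3x − 20 and substitute into the circle:
10x² + 120x + 350 = 0  ⟹  x² + 12x + 35 = 0
x = −5 or x = −7, giving (−5, −5) and (−7, 1).

(−7, 1) and (−5, −5)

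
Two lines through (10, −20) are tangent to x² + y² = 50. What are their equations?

Write the tangent as mx − y + (−20 − m·(10)) = 0 and set its distance from the centre to 5√2:
[m·(−10) − (20)]² = 50(m² + 1)
m² + 8m + 7 = 0, so m = −7 or m = −1.
With m = −7: 7x + y = 50. With m = −1: x + y = −10.

7x + y = 50 and x + y = −10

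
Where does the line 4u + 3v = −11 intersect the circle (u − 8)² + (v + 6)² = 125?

(−2, −1) and (10, −17)

From the line, v = (−11 − 4u)/3. Substituting:
25u² − 200u − 500 = 0  ⟹  u² − 8u − 20 = 0
u = 10 or u = −2, giving (10, −17) and (−2, −1).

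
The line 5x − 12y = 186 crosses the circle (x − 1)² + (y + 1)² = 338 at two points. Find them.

(−6, −18) and (18, −8)

Substitute y = (−186 + 5x)/12:
169x² − 2028x − 18252 = 0  ⟹  x² − 12x − 108 = 0
x = 18 or x = −6, giving (18, −8) and (−6, −18).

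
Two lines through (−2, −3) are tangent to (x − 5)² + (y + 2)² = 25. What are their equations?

3x + 4y = −18 and 4x − 3y = 1

A line y − (−3) = m(x − (−2)) is tangent when its distance from (5, −2) is 5:
[m·(7) − (1)]² = 25(m² + 1)
12m² − 7m − 12 = 0, so m = −3/4 or m = 4/3.
Through (−2, −3) these give 3x + 4y = −18 and 4x − 3y = 1.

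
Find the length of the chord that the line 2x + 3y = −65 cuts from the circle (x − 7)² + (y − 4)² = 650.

2√13

From the line, y = (−65 − 2x)/3. Substituting:
13x² + 182x + 520 = 0  ⟹  x² + 14x + 40 = 0
x = −4 or x = −10, giving (−4, −19) and (−10, −15).
|(−4, −19) − (−10, −15)| = √((6)² + (−4)²) = 2√13.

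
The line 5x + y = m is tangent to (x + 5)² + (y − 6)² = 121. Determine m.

m = −19 ± 11√26

For a tangent, require d(centre, line) = r = 11.
|5·(−5) + 1·6 − m| / √26 = 11
|m − (−19)| = 11√26.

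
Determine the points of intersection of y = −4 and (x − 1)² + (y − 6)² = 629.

Substitute y = −4:
x² − 2x − 528 = 0
x = 24 or x = −22, giving (24, −4) and (−22, −4).

(−22, −4) and (24, −4)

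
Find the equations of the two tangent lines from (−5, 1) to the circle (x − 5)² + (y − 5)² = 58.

7x − 3y = −38 and 3x + 7y = −8

A line y − (1) = m(x − (−5)) is tangent when its distance from (5, 5) is √58:
[m·(10) − (4)]² = 58(m² + 1)
21m² − 40m − 21 = 0, so m = 7/3 or m = −3/7.
Through (−5, 1) these give 7x − 3y = −38 and 3x + 7y = −8.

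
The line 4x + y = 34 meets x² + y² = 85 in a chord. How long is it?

2√17

Express y = −4x + 34 and substitute into the circle:
17x² − 272x + 1071 = 0  ⟹  x² − 16x + 63 = 0
x = 9 or x = 7, giving (9, −2) and (7, 6).
|(9, −2) − (7, 6)| = √((2)² + (−8)²) = 2√17.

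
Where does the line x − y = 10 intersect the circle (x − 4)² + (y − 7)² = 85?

Substitute y = x − 10:
2x² − 42x + 220 = 0  ⟹  x² − 21x + 110 = 0
x = 11 or x = 10, giving (11, 1) and (10, 0).

(10, 0) and (11, 1)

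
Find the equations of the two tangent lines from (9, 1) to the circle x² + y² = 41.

A line y − (1) = m(x − (9)) is tangent when its distance from (0, 0) is √41:
(−9m − (−1))² = 41(m² + 1)
20m² − 9m − 20 = 0, so m = 5/4 or m = −4/5.
Through (9, 1) these give 5x − 4y = 41 and 4x + 5y = 41.

5x − 4y = 41 and 4x + 5y = 41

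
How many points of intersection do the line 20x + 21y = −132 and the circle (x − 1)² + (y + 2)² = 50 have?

2

d² = (20·1 + 21·(−2) − (−132))²/841 = 12100/841; r² = 50.
Since d² < r², the line cuts the circle twice.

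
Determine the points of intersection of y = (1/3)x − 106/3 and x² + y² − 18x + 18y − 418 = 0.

From the line, y = (−106 + x)/3. Substituting:
10x² − 320x + 1750 = 0  ⟹  x² − 32x + 175 = 0
x = 25 or x = 7, giving (25, −27) and (7, −33).

(7, −33) and (25, −27)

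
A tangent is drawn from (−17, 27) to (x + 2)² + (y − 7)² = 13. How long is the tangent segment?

Centre (−2, 7), r² = 13. |PO|² = (−15)² + (20)² = 625.
By the tangent–radius right angle, tangent length = √(|PO|² − r²) = √612 = 6√17.

6√17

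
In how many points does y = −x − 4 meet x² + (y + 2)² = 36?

d² = (1·0 + 1·(−2) − (−4))²/2 = 2; r² = 36.
Since d² < r², the line cuts the circle twice.

2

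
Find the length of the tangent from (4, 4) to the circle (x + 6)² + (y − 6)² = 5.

With centre O = (−6, 6), |OP|² = 104 and r² = 5.
By the tangent–radius right angle, tangent length = √(|PO|² − r²) = √99 = 3√11.

3√11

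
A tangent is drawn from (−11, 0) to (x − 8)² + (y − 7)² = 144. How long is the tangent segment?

The centre is (8, 7) and r = 12. The square of the distance from P to the centre is 361 + 49 = 410.
Power of the point: PT² = |PO|² − r² = 266, so PT = √266.

√266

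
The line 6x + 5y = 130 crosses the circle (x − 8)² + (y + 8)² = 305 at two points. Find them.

(15, 8) and (25, −4)

Express y = (130 − 6x)/5 and substitute into the circle:
61x² − 2440x + 22875 = 0  ⟹  x² − 40x + 375 = 0
x = 25 or x = 15, giving (25, −4) and (15, 8).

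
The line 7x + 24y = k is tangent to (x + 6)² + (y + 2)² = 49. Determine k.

k = −265 or k = 85

For a tangent, require d(centre, line) = r = 7.
|7·(−6) + 24·(−2) − k| / √625 = 7
|k − (−90)| = 7·25, so k = 85 or k = −265.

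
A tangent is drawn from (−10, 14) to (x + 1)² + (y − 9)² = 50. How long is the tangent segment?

2√14

With centre O = (−1, 9), |OP|² = 106 and r² = 50.
Power of the point: PT² = |PO|² − r² = 56, so PT = 2√14.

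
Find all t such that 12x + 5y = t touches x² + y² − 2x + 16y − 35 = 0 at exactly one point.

The line touches the circle iff its distance from (1, −8) is 10:
|12·1 + 5·(−8) − t| / √169 = 10
|t − (−28)| = 10·13, so t = 102 or t = −158.

t = −158 or t = 102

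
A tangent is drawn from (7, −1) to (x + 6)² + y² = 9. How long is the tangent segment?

With centre O = (−6, 0), |OP|² = 170 and r² = 9.
Power of the point: PT² = |PO|² − r² = 161, so PT = √161.

√161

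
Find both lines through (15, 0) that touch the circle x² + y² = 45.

x − 2y = 15 and x + 2y = 15

Write the tangent as mx − y + (0 − m·(15)) = 0 and set its distance from the centre to 3√5:
(−15m − (0))² = 45(m² + 1)
4m² − 1 = 0, so m = 1/2 or m = −1/2.
With m = 1/2: x − 2y = 15. With m = −1/2: x + 2y = 15.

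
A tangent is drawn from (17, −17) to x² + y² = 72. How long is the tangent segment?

Centre (0, 0), r² = 72. |PO|² = (17)² + (−17)² = 578.
By the tangent–radius right angle, tangent length = √(|PO|² − r²) = √506.

√506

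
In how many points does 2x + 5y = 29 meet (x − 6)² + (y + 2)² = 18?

0

Centre (6, −2), r² = 18. Distance² from centre to line = (−27)²/29 = 729/29.
Since d² > r², the line lies outside the circle.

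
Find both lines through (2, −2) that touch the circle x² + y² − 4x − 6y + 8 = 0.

2x + y = 2 and 2x − y = 6

A line y − (−2) = m(x − (2)) is tangent when its distance from (2, 3) is √5:
[m·(0) − (5)]² = 5(m² + 1)
m² − 4 = 0, so m = −2 or m = 2.
Through (2, −2) these give 2x + y = 2 and 2x − y = 6.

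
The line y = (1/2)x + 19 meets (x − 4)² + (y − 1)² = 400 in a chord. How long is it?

8√5

From the line, y = (38 + x)/2. Substituting:
5x² + 40x − 240 = 0  ⟹  x² + 8x − 48 = 0
x = 4 or x = −12, giving (4, 21) and (−12, 13).
|(4, 21) − (−12, 13)| = √((16)² + (8)²) = 8√5.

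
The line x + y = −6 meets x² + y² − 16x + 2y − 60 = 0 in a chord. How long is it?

From the line, y = −x − 6. Substituting:
2x² − 6x − 36 = 0  ⟹  x² − 3x − 18 = 0
x = 6 or x = −3, giving (6, −12) and (−3, −3).
Chord length = distance between (6, −12) and (−3, −3) = √162 = 9√2.

9√2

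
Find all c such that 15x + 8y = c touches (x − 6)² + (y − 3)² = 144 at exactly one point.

For a tangent, require d(centre, line) = r = 12.
|15·6 + 8·3 − c| / √289 = 12
|c − (114)| = 12·17, so c = 318 or c = −90.

c = −90 or c = 318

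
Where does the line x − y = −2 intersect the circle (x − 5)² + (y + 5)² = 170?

Express y = x + 2 and substitute into the circle:
2x² + 4x − 96 = 0  ⟹  x² + 2x − 48 = 0
x = 6 or x = −8, giving (6, 8) and (−8, −6).

(−8, −6) and (6, 8)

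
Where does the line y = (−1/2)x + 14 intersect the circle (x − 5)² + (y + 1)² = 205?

(2, 13) and (18, 5)

Express y = (28 − x)/2 and substitute into the circle:
5x² − 100x + 180 = 0  ⟹  x² − 20x + 36 = 0
x = 18 or x = 2, giving (18, 5) and (2, 13).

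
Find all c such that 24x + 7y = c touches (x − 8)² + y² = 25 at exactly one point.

Tangency holds when the distance from the centre (8, 0) to the line equals the radius 5:
|24·8 + 7·0 − c| / √625 = 5
|c − (192)| = 5·25, so c = 317 or c = 67.

c = 67 or c = 317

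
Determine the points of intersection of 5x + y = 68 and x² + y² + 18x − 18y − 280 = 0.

(10, 18) and (12, 8)

Express y = −5x + 68 and substitute into the circle:
26x² − 572x + 3120 = 0  ⟹  x² − 22x + 120 = 0
x = 12 or x = 10, giving (12, 8) and (10, 18).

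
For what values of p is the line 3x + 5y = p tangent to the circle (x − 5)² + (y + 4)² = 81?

For a tangent, require d(centre, line) = r = 9.
|3·5 + 5·(−4) − p| / √34 = 9
|p − (−5)| = 9√34.

p = −5 ± 9√34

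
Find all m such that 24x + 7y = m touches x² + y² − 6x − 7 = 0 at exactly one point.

m = −28 or m = 172

For a tangent, require d(centre, line) = r = 4.
|24·3 + 7·0 − m| / √625 = 4
|m − (72)| = 4·25, so m = 172 or m = −28.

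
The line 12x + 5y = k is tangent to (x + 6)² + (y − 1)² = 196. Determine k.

k = −249 or k = 115

For a tangent, require d(centre, line) = r = 14.
|12·(−6) + 5·1 − k| / √169 = 14
|k − (−67)| = 14·13, so k = 115 or k = −249.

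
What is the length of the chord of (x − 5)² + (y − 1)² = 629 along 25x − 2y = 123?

From the line, y = (−123 + 25x)/2. Substituting:
629x² − 6290x + 13209 = 0  ⟹  x² − 10x + 21 = 0
x = 7 or x = 3, giving (7, 26) and (3, −24).
|(7, 26) − (3, −24)| = √((4)² + (50)²) = 2√629.

2√629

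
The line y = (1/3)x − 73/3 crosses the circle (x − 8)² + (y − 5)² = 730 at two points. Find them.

(7, −22) and (25, −16)

From the line, y = (−73 + x)/3. Substituting:
10x² − 320x + 1750 = 0  ⟹  x² − 32x + 175 = 0
x = 25 or x = 7, giving (25, −16) and (7, −22).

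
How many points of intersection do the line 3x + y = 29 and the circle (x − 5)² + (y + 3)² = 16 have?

Substituting the line into the circle gives 10x² − 202x + 1033 = 0.
Discriminant = (−202)² − 4·10·(1033) = −516 < 0.
No real roots: the line does not meet the circle.

0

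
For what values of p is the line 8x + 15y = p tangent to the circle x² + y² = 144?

The line touches the circle iff its distance from (0, 0) is 12:
|8·0 + 15·0 − p| / √289 = 12
|p| = 12·17, so p = 204 or p = −204.

p = −204 or p = 204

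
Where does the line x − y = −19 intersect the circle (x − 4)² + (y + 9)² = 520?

(−14, 5) and (−10, 9)

From the line, y = x + 19. Substituting:
2x² + 48x + 280 = 0  ⟹  x² + 24x + 140 = 0
x = −10 or x = −14, giving (−10, 9) and (−14, 5).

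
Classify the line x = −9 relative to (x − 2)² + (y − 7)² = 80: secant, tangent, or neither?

neither

Substituting the line into the circle gives y² − 14y + 90 = 0.
Δ = 196 − 360 = −164.
No real roots: the line does not meet the circle.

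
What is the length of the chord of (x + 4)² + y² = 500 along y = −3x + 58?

Substitute y = −3x + 58:
10x² − 340x + 2880 = 0  ⟹  x² − 34x + 288 = 0
x = 18 or x = 16, giving (18, 4) and (16, 10).
Chord length = distance between (18, 4) and (16, 10) = √40 = 2√10.

2√10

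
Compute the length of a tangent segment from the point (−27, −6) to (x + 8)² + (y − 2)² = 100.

5√13

Centre (−8, 2), r² = 100. |PO|² = (−19)² + (−8)² = 425.
By the tangent–radius right angle, tangent length = √(|PO|² − r²) = √325 = 5√13.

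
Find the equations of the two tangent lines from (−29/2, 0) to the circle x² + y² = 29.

Write the tangent as mx − y + (0 − m·(−29/2)) = 0 and set its distance from the centre to √29:
[m·(29/2) − (0)]² = 29(m² + 1)
25m² − 4 = 0, so m = 2/5 or m = −2/5.
Through (−29/2, 0) these give 2x − 5y = −29 and 2x + 5y = −29.

2x − 5y = −29 and 2x + 5y = −29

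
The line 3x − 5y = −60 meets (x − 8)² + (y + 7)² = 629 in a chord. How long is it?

5√34

Centre (8, −7), r² = 629. Perpendicular distance d from centre to line = |119| / √34 = 119/√34.
Chord = 2√(r² − d²) = 2·√(425/2) = 5√34.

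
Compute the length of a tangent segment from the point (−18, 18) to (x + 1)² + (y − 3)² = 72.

The centre is (−1, 3) and r = 6√2. The square of the distance from P to the centre is 289 + 225 = 514.
By the tangent–radius right angle, tangent length = √(|PO|² − r²) = √442.

√442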